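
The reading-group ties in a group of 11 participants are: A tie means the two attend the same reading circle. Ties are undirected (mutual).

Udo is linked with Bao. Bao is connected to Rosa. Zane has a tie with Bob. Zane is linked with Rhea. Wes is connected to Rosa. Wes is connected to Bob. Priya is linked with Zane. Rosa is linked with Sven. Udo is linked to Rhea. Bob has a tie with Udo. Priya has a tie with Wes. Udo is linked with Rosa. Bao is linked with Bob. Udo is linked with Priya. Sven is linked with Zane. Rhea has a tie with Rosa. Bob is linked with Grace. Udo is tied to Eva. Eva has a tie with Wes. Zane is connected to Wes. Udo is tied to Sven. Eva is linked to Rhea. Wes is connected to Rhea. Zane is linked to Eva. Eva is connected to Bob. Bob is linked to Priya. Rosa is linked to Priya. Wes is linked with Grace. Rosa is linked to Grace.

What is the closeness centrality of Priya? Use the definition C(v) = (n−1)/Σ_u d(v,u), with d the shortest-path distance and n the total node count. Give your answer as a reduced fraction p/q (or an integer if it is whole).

2/3

Distances from Priya: Bao:2, Bob:1, Eva:2, Grace:2, Rhea:2, Rosa:1, Sven:2, Udo:1, Wes:1, Zane:1. Sum = 15.
n = 11, so closeness = 10/15 = 2/3.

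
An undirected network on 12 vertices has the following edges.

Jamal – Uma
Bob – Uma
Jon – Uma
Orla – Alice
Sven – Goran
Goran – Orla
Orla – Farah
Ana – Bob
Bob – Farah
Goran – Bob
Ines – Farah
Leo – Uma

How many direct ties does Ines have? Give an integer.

Ines is directly tied to Farah. That is 1 neighbor, so the degree of Ines is 1.

1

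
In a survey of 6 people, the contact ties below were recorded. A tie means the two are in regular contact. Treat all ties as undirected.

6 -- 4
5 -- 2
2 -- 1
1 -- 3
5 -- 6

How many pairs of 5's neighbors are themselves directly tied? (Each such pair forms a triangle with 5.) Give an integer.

5's neighbors are 2 and 6, but none of them are tied to each other, so no triangle contains 5.

0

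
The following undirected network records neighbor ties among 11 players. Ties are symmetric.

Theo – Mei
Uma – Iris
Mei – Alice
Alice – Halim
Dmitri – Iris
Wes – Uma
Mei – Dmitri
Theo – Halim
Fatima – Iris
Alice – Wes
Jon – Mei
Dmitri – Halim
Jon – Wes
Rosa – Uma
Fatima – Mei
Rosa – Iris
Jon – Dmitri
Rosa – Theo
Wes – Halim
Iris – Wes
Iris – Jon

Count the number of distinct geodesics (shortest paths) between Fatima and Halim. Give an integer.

The shortest distance is 3. The length-3 paths are: Fatima–Mei–Theo–Halim; Fatima–Iris–Dmitri–Halim; Fatima–Mei–Dmitri–Halim; Fatima–Mei–Alice–Halim; Fatima–Iris–Wes–Halim.
That gives 5 distinct shortest paths.

5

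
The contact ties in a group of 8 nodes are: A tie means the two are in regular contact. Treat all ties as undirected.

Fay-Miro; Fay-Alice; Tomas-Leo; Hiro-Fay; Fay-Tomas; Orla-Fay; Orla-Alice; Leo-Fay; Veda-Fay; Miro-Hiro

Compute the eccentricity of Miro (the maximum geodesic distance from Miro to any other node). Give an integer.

2

Distances from Miro: Alice:2, Fay:1, Hiro:1, Leo:2, Orla:2, Tomas:2, Veda:2.
The largest is 2 (to Tomas, Veda, Alice, Orla, and Leo), so the eccentricity of Miro is 2.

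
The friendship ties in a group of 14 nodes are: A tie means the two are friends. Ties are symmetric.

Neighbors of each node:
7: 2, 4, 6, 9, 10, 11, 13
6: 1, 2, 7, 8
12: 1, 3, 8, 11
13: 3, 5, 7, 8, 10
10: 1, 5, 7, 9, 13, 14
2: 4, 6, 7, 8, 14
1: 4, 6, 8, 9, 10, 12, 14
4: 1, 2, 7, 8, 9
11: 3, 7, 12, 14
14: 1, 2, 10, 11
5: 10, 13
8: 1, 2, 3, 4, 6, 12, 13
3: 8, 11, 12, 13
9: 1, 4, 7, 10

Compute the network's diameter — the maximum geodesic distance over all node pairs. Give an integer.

3

Eccentricity of each node (its greatest distance to any other): 1:2, 2:3, 3:3, 4:3, 5:3, 6:3, 7:2, 8:2, 9:3, 10:2, 11:3, 12:3, 13:2, 14:2.
The maximum eccentricity is 3, realized for instance by the pair 9–3 via 9 – 7 – 13 – 3. So the diameter is 3.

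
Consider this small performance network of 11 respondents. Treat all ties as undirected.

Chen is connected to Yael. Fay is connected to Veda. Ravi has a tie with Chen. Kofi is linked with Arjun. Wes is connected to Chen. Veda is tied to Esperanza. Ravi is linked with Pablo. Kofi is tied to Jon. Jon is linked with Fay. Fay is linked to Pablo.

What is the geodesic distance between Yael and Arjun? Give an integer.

7

One shortest route is Yael – Chen – Ravi – Pablo – Fay – Jon – Kofi – Arjun, which uses 7 edges, and at distance 6 from Yael we only reach {Esperanza, Kofi}, which does not include Arjun. So d(Yael,Arjun) = 7.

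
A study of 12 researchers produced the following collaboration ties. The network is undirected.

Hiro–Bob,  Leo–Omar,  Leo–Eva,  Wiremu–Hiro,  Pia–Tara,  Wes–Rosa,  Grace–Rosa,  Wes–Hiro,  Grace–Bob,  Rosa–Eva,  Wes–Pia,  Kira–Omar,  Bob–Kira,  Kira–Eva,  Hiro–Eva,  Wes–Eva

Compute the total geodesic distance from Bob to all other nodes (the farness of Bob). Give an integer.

Distances from Bob: Eva:2, Grace:1, Hiro:1, Kira:1, Leo:3, Omar:2, Pia:3, Rosa:2, Tara:4, Wes:2, Wiremu:2.
Sum = 2 + 1 + 1 + 1 + 3 + 2 + 3 + 2 + 4 + 2 + 2 = 23.

23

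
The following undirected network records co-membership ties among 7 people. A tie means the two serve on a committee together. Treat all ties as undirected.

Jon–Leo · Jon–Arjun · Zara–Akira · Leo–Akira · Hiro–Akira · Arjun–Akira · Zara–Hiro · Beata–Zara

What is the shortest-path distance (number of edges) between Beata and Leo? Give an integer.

3

One shortest route is Beata – Zara – Akira – Leo, which uses 3 edges, and at distance 2 from Beata we only reach {Akira, Hiro}, which does not include Leo. So d(Beata,Leo) = 3.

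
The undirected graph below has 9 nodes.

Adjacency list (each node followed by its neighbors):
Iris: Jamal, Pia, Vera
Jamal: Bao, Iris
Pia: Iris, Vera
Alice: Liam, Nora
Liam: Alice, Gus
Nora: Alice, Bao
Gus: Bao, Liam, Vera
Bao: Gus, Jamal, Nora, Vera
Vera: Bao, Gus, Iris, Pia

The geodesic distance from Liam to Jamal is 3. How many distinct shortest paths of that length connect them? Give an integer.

The shortest distance is 3, and the only length-3 path is Liam–Gus–Bao–Jamal. So there is exactly 1 shortest path.

1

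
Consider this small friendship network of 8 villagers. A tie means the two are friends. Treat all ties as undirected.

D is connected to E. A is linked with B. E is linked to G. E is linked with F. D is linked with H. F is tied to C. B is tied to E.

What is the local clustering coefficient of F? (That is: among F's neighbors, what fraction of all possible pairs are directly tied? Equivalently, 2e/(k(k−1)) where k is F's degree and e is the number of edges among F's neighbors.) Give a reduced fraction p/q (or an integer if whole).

F's neighbors: C and E (k = 2).
Possible neighbor pairs: C(2,2) = 1. Edges among them: none → e = 0.
Clustering(F) = 0/1.

0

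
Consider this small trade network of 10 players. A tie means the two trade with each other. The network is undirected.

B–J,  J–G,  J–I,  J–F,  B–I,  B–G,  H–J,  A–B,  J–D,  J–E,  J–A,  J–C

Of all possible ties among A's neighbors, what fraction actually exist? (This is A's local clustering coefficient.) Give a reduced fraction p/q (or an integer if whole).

A's neighbors: B and J (k = 2).
Possible neighbor pairs: C(2,2) = 1. Edges among them: B–J → e = 1.
Clustering(A) = 1/1.

1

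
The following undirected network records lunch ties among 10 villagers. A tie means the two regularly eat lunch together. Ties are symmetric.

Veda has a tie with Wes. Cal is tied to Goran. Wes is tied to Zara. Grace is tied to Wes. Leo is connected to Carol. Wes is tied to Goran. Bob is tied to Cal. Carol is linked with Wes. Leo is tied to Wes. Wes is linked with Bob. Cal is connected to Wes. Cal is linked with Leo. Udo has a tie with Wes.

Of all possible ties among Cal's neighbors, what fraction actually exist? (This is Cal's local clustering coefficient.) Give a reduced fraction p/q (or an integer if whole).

1/2

Cal's neighbors: Bob, Goran, Leo, and Wes (k = 4).
Possible neighbor pairs: C(4,2) = 6. Edges among them: Bob–Wes, Goran–Wes, Leo–Wes → e = 3.
Clustering(Cal) = 3/6 = 1/2.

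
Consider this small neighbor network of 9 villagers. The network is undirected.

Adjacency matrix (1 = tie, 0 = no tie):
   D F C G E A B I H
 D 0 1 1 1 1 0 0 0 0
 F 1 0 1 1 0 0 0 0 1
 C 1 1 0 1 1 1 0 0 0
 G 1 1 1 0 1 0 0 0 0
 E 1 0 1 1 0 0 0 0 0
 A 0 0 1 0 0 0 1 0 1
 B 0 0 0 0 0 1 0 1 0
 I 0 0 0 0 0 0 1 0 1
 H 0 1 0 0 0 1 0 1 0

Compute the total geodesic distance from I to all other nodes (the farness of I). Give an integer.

Distances from I: A:2, B:1, C:3, D:3, E:4, F:2, G:3, H:1.
Sum = 2 + 1 + 3 + 3 + 4 + 2 + 3 + 1 = 19.

19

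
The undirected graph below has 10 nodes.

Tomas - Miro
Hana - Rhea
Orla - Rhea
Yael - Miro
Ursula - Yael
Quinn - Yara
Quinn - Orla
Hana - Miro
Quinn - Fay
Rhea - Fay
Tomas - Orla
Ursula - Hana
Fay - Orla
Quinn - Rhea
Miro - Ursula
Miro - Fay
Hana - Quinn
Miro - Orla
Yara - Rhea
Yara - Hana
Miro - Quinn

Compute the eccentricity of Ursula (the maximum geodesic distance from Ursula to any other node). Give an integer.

Distances from Ursula: Fay:2, Hana:1, Miro:1, Orla:2, Quinn:2, Rhea:2, Tomas:2, Yael:1, Yara:2.
The largest is 2 (to Tomas, Quinn, Fay, Orla, Rhea, and Yara), so the eccentricity of Ursula is 2.

2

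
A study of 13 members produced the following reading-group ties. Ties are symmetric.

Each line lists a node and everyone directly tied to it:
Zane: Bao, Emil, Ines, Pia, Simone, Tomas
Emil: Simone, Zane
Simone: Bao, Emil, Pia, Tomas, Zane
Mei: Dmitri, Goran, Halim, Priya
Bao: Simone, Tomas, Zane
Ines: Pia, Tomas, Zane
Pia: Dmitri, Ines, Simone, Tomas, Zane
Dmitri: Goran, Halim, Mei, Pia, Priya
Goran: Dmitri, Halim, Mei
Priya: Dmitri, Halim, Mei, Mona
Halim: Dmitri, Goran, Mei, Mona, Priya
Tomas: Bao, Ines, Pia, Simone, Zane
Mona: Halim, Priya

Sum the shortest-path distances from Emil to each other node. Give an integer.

Distances from Emil: Bao:2, Dmitri:3, Goran:4, Halim:4, Ines:2, Mei:4, Mona:5, Pia:2, Priya:4, Simone:1, Tomas:2, Zane:1.
Sum = 2 + 3 + 4 + 4 + 2 + 4 + 5 + 2 + 4 + 1 + 2 + 1 = 34.

34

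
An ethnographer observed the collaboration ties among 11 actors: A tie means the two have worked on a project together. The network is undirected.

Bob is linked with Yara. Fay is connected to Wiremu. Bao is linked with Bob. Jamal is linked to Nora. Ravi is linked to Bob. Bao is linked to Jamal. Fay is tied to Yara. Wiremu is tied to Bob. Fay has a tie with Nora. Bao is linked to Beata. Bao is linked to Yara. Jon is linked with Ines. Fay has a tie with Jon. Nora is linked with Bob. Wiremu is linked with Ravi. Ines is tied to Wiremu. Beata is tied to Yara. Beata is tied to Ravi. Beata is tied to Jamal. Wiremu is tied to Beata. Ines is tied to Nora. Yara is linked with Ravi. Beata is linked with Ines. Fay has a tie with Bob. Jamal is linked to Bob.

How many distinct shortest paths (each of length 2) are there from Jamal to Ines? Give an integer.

The shortest distance is 2. The length-2 paths are: Jamal–Nora–Ines; Jamal–Beata–Ines.
That gives 2 distinct shortest paths.

2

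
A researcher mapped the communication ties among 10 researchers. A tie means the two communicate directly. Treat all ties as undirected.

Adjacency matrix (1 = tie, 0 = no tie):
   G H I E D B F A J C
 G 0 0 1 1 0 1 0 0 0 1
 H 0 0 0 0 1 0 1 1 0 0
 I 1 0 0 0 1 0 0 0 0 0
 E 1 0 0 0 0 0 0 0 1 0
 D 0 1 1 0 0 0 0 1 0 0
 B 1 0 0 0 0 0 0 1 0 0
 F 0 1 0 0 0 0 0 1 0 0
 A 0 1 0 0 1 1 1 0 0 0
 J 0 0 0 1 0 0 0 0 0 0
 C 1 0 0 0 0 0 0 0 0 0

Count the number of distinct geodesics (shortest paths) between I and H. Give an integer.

1

The shortest distance is 2, and the only length-2 path is I–D–H. So there is exactly 1 shortest path.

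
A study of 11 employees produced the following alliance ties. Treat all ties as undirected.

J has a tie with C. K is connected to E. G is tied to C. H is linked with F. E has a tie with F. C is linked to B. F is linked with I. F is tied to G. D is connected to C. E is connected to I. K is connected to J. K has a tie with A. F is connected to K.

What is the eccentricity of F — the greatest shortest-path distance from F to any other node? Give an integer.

3

Distances from F: A:2, B:3, C:2, D:3, E:1, G:1, H:1, I:1, J:2, K:1.
The largest is 3 (to D and B), so the eccentricity of F is 3.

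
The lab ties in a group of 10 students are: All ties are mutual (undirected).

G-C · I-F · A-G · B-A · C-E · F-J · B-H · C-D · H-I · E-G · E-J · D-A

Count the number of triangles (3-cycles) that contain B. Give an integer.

B's neighbors are A and H, but none of them are tied to each other, so no triangle contains B.

0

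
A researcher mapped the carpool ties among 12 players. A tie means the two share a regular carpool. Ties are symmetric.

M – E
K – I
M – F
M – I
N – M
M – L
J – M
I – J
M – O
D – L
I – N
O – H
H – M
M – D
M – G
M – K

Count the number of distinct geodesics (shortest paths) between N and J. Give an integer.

2

The shortest distance is 2. The length-2 paths are: N–M–J; N–I–J.
That gives 2 distinct shortest paths.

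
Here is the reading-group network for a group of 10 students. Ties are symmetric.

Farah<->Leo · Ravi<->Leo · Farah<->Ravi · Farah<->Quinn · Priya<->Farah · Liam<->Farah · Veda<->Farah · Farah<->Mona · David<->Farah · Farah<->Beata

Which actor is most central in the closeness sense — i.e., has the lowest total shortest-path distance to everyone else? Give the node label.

Farness (sum of distances to all others) for each node — Beata:17, David:17, Farah:9, Leo:16, Liam:17, Mona:17, Priya:17, Quinn:17, Ravi:16, Veda:17.
The smallest farness is 9, for Farah, so Farah has the highest closeness.

Farah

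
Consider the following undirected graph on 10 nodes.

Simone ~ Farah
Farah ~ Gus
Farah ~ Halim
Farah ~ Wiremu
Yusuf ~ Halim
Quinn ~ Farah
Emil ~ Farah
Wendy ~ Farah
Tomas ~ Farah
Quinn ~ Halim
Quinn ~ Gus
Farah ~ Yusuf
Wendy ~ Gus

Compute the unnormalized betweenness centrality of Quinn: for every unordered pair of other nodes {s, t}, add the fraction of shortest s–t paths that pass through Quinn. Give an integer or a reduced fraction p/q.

1/2

Pairs whose geodesics pass through Quinn — Halim–Gus: 1/2.
All other pairs contribute 0.
Summing the contributions gives betweenness(Quinn) = 1/2.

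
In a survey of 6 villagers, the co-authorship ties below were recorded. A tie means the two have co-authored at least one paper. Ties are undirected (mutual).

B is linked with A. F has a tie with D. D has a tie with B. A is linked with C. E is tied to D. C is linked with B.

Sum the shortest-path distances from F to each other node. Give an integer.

11

Distances from F: A:3, B:2, C:3, D:1, E:2.
Sum = 3 + 2 + 3 + 1 + 2 = 11.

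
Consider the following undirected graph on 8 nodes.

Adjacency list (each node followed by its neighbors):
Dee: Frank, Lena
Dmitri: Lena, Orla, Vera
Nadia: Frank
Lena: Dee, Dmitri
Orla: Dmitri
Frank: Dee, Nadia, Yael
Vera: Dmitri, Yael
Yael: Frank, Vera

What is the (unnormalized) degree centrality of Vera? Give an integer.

2

Vera is directly tied to Dmitri and Yael. That is 2 neighbors, so the degree of Vera is 2.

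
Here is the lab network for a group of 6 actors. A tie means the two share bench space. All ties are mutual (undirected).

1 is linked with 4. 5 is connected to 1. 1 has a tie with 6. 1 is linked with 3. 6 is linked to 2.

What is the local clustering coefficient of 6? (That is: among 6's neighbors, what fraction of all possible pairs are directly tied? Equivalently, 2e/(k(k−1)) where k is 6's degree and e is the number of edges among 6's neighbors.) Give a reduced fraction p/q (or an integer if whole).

6's neighbors: 1 and 2 (k = 2).
Possible neighbor pairs: C(2,2) = 1. Edges among them: none → e = 0.
Clustering(6) = 0/1.

0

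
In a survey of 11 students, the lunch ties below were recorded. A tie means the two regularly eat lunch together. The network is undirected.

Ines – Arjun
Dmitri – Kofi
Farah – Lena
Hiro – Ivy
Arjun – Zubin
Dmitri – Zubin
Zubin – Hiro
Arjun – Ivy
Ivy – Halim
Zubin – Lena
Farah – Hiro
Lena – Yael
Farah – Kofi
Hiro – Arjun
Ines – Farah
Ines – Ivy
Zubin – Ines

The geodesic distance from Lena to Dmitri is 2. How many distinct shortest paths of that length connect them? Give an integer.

The shortest distance is 2, and the only length-2 path is Lena–Zubin–Dmitri. So there is exactly 1 shortest path.

1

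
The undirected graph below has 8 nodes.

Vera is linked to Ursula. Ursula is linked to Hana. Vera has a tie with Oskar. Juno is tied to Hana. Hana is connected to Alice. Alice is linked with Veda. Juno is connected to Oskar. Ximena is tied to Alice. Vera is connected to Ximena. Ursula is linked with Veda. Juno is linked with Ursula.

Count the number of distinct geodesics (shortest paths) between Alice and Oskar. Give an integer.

The shortest distance is 3. The length-3 paths are: Alice–Hana–Juno–Oskar; Alice–Ximena–Vera–Oskar.
That gives 2 distinct shortest paths.

2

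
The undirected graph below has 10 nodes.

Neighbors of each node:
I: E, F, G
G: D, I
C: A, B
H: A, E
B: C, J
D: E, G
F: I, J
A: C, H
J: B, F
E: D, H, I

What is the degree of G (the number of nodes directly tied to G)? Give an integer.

2

G is directly tied to D and I. That is 2 neighbors, so the degree of G is 2.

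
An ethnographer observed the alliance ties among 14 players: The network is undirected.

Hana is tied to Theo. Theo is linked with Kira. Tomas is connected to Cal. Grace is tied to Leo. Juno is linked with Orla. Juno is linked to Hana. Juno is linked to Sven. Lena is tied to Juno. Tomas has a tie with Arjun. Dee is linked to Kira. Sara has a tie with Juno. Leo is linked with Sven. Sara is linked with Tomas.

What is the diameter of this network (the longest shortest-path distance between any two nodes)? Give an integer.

7

Eccentricity of each node (its greatest distance to any other): Arjun:7, Cal:7, Dee:7, Grace:7, Hana:4, Juno:4, Kira:6, Lena:5, Leo:6, Orla:5, Sara:5, Sven:5, Theo:5, Tomas:6.
The maximum eccentricity is 7, realized for instance by the pair Grace–Dee via Grace – Leo – Sven – Juno – Hana – Theo – Kira – Dee. So the diameter is 7.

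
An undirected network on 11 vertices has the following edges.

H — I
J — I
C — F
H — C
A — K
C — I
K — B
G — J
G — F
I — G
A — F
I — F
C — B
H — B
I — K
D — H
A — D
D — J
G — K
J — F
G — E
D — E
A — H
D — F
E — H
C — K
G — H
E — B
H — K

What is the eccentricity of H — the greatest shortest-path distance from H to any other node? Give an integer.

2

Distances from H: A:1, B:1, C:1, D:1, E:1, F:2, G:1, I:1, J:2, K:1.
The largest is 2 (to F and J), so the eccentricity of H is 2.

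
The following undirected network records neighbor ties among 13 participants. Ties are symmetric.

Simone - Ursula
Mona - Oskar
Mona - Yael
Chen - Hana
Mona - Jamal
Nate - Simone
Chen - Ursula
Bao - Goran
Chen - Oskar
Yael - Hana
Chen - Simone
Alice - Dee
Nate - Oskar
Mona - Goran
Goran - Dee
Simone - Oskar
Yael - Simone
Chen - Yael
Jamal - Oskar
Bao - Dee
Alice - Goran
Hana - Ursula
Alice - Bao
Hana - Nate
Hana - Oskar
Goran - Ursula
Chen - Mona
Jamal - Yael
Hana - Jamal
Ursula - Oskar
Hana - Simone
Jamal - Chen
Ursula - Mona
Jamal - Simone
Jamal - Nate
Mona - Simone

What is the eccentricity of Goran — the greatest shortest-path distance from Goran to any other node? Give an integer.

Distances from Goran: Alice:1, Bao:1, Chen:2, Dee:1, Hana:2, Jamal:2, Mona:1, Nate:3, Oskar:2, Simone:2, Ursula:1, Yael:2.
The largest is 3 (to Nate), so the eccentricity of Goran is 3.

3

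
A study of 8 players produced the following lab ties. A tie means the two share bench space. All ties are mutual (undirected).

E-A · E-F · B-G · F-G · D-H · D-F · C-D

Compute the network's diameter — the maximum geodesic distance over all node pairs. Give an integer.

4

Eccentricity of each node (its greatest distance to any other): A:4, B:4, C:4, D:3, E:3, F:2, G:3, H:4.
The maximum eccentricity is 4, realized for instance by the pair H–B via H – D – F – G – B. So the diameter is 4.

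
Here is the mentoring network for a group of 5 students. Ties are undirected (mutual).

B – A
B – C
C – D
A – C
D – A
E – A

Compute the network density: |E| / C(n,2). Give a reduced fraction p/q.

3/5

There are 6 edges and 5 nodes, so the maximum possible is C(5,2) = 10.
Density = 6/10 = 3/5.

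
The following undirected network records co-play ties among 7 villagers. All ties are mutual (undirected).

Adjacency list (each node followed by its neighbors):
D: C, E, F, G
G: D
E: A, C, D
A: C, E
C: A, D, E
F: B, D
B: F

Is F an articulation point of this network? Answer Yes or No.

Removing F leaves {A, C, D, E, and G} with no path to {B}, so the network splits into 2 components. F is a cut vertex.

Yes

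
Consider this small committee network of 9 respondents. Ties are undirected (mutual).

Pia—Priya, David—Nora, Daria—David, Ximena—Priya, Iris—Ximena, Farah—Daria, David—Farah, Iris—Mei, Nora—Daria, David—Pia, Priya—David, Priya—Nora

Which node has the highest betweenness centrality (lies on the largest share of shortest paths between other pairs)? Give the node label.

Priya

Unnormalized betweenness of each node: Daria:1/2, David:9, Farah:0, Iris:7, Mei:0, Nora:2, Pia:0, Priya:31/2, Ximena:12.
Priya has the largest value, 31/2, making it the main broker — the node through which the most shortest paths run.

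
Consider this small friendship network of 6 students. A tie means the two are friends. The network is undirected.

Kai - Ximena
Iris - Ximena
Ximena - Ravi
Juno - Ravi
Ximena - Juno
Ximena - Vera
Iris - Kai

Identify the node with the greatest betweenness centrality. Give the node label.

Unnormalized betweenness of each node: Iris:0, Juno:0, Kai:0, Ravi:0, Vera:0, Ximena:8.
Ximena has the largest value, 8, making it the main broker — the node through which the most shortest paths run.

Ximena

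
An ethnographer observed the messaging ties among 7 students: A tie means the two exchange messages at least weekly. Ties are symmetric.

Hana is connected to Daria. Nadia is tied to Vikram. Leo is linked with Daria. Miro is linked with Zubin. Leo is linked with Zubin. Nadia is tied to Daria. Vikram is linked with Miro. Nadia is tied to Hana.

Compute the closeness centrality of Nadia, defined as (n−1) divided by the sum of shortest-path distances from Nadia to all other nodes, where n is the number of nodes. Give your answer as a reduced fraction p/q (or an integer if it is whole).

3/5

Distances from Nadia: Daria:1, Hana:1, Leo:2, Miro:2, Vikram:1, Zubin:3. Sum = 10.
n = 7, so closeness = 6/10 = 3/5.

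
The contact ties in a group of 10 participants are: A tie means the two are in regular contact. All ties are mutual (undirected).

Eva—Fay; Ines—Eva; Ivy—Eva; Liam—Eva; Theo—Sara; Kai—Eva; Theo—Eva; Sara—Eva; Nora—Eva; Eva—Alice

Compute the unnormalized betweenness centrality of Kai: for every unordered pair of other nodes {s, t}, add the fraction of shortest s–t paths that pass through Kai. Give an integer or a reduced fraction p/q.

0

No shortest path between any pair of other nodes passes through Kai.
Summing the contributions gives betweenness(Kai) = 0.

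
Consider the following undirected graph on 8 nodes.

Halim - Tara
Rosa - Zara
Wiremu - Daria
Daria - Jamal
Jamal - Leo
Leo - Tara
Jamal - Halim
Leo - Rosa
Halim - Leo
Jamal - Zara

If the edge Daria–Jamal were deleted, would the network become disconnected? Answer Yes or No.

Yes

Without the Daria–Jamal edge there is no alternate route between Daria and Jamal, so the network disconnects. It is a bridge.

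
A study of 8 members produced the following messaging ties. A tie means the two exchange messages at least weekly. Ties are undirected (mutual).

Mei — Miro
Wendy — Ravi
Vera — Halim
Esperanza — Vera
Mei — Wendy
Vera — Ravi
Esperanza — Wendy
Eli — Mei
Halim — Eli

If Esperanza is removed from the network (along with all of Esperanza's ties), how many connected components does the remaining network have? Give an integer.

1

Esperanza's neighbors (Vera and Wendy) remain reachable from one another through other ties, so the rest of the network stays in one piece.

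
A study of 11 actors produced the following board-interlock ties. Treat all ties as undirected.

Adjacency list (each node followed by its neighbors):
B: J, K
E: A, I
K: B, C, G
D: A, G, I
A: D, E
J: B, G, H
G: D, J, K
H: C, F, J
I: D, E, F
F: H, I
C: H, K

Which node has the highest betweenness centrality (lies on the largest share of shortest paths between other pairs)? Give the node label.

Unnormalized betweenness of each node: A:67/30, B:1/2, C:2, D:69/5, E:4/3, F:98/15, G:419/30, H:133/15, I:283/30, J:71/10, K:187/30.
G has the largest value, 419/30, making it the main broker — the node through which the most shortest paths run.

G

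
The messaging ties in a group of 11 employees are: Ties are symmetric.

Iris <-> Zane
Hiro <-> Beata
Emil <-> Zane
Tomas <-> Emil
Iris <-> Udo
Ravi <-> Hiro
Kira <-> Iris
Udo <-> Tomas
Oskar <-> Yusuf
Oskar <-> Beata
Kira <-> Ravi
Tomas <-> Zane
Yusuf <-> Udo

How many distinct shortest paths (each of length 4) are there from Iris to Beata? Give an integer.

The shortest distance is 4. The length-4 paths are: Iris–Kira–Ravi–Hiro–Beata; Iris–Udo–Yusuf–Oskar–Beata.
That gives 2 distinct shortest paths.

2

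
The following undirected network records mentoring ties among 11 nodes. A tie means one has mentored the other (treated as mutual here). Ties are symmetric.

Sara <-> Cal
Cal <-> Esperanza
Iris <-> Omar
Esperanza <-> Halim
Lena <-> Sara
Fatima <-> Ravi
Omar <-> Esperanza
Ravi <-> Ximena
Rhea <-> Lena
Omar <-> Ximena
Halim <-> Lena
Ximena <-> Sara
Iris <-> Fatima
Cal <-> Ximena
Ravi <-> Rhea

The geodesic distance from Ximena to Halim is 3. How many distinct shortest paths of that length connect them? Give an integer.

3

The shortest distance is 3. The length-3 paths are: Ximena–Cal–Esperanza–Halim; Ximena–Omar–Esperanza–Halim; Ximena–Sara–Lena–Halim.
That gives 3 distinct shortest paths.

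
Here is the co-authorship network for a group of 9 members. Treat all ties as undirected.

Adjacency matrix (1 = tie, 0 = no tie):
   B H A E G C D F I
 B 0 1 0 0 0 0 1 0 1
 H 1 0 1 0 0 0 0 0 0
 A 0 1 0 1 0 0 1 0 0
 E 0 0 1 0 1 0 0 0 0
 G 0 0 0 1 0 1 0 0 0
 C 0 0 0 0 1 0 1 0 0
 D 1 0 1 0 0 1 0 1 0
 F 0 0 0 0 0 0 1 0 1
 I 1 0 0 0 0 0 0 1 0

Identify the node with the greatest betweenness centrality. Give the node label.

Unnormalized betweenness of each node: A:22/3, B:11/2, C:4, D:27/2, E:2, F:13/6, G:1, H:5/3, I:5/6.
D has the largest value, 27/2, making it the main broker — the node through which the most shortest paths run.

D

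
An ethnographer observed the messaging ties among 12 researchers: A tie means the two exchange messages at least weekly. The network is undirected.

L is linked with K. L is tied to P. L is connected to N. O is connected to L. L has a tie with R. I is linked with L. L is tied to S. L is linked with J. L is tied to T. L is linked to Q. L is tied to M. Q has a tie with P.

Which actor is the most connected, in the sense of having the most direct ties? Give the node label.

Degrees — I:1, J:1, K:1, L:11, M:1, N:1, O:1, P:2, Q:2, R:1, S:1, T:1.
The maximum is 11, attained only by L.

L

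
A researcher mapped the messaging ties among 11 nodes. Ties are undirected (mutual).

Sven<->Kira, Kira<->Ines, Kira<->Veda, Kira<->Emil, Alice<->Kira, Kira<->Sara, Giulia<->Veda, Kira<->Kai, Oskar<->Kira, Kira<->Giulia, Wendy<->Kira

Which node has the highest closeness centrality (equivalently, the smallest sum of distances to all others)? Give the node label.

Farness (sum of distances to all others) for each node — Alice:19, Emil:19, Giulia:18, Ines:19, Kai:19, Kira:10, Oskar:19, Sara:19, Sven:19, Veda:18, Wendy:19.
The smallest farness is 10, for Kira, so Kira has the highest closeness.

Kira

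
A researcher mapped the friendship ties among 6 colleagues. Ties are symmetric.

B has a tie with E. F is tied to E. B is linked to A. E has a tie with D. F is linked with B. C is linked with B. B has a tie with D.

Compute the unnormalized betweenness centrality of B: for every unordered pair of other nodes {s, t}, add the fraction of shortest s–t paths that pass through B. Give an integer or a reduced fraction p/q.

Pairs whose geodesics pass through B — D–C: 1; D–A: 1; D–F: 1/2; C–E: 1; C–A: 1; C–F: 1; E–A: 1; A–F: 1.
All other pairs contribute 0.
Summing the contributions gives betweenness(B) = 15/2.

15/2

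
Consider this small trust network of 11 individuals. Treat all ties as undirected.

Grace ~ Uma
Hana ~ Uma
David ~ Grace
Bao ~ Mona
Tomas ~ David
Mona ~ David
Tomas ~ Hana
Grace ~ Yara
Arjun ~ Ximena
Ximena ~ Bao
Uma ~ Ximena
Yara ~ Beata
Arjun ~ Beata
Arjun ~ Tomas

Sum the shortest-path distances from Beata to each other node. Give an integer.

24

Distances from Beata: Arjun:1, Bao:3, David:3, Grace:2, Hana:3, Mona:4, Tomas:2, Uma:3, Ximena:2, Yara:1.
Sum = 1 + 3 + 3 + 2 + 3 + 4 + 2 + 3 + 2 + 1 = 24.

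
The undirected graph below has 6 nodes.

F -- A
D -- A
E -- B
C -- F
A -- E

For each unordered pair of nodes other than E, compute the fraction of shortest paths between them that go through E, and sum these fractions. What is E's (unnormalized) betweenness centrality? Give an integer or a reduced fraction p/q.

4

Pairs whose geodesics pass through E — A–B: 1; B–F: 1; B–D: 1; B–C: 1.
All other pairs contribute 0.
Summing the contributions gives betweenness(E) = 4.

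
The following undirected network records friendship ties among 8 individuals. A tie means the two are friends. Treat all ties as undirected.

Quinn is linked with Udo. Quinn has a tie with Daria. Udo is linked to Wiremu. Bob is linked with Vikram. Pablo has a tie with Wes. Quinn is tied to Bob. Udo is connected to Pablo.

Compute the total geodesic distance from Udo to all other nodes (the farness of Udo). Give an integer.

12

Distances from Udo: Bob:2, Daria:2, Pablo:1, Quinn:1, Vikram:3, Wes:2, Wiremu:1.
Sum = 2 + 2 + 1 + 1 + 3 + 2 + 1 = 12.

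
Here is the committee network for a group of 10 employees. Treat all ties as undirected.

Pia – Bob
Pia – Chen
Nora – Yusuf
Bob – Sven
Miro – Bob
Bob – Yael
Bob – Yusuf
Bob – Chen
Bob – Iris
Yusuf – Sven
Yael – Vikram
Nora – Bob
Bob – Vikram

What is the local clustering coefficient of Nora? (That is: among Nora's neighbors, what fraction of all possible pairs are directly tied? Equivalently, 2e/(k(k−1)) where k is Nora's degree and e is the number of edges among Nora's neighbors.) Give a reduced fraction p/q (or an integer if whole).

1

Nora's neighbors: Bob and Yusuf (k = 2).
Possible neighbor pairs: C(2,2) = 1. Edges among them: Bob–Yusuf → e = 1.
Clustering(Nora) = 1/1.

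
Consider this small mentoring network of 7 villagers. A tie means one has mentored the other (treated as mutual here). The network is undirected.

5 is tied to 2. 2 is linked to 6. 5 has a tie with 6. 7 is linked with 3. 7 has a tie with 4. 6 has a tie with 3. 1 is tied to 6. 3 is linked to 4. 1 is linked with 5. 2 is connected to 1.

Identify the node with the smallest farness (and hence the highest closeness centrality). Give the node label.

Farness (sum of distances to all others) for each node — 1:11, 2:11, 3:9, 4:13, 5:11, 6:8, 7:13.
The smallest farness is 8, for 6, so 6 has the highest closeness.

6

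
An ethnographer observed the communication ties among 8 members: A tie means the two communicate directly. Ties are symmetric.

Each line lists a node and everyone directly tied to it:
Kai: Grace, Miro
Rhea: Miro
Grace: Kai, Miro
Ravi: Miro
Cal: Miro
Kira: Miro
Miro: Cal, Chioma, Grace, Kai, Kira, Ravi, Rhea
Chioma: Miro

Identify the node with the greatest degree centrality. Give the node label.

Miro

Degrees — Cal:1, Chioma:1, Grace:2, Kai:2, Kira:1, Miro:7, Ravi:1, Rhea:1.
The maximum is 7, attained only by Miro.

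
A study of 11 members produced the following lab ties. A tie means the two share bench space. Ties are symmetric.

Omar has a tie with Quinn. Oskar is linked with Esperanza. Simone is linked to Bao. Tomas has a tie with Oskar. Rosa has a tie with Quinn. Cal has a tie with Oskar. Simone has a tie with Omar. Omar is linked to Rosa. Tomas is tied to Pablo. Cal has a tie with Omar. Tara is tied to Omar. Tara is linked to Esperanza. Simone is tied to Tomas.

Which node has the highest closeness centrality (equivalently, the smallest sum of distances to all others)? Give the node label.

Omar

Farness (sum of distances to all others) for each node — Bao:27, Cal:20, Esperanza:24, Omar:16, Oskar:20, Pablo:29, Quinn:24, Rosa:24, Simone:18, Tara:22, Tomas:20.
The smallest farness is 16, for Omar, so Omar has the highest closeness.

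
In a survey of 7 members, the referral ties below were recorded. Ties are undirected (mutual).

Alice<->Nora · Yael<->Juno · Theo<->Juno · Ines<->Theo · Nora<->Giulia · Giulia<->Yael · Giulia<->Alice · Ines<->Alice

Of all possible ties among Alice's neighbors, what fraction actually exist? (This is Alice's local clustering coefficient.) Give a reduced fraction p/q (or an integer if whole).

Alice's neighbors: Giulia, Ines, and Nora (k = 3).
Possible neighbor pairs: C(3,2) = 3. Edges among them: Giulia–Nora → e = 1.
Clustering(Alice) = 1/3.

1/3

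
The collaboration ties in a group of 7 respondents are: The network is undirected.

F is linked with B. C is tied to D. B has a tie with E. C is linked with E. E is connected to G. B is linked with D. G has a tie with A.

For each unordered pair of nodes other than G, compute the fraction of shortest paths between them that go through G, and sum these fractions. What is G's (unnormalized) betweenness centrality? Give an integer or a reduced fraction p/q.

Pairs whose geodesics pass through G — E–A: 1; C–A: 1; D–A: 2/2; B–A: 1; A–F: 1.
All other pairs contribute 0.
Summing the contributions gives betweenness(G) = 5.

5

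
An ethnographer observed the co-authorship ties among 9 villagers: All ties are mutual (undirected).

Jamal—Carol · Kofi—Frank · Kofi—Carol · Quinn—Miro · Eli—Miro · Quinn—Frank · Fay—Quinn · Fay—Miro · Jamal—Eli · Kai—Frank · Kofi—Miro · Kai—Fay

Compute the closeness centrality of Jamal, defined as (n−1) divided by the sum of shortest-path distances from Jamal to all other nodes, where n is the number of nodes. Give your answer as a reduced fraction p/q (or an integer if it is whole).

8/19

Distances from Jamal: Carol:1, Eli:1, Fay:3, Frank:3, Kai:4, Kofi:2, Miro:2, Quinn:3. Sum = 19.
n = 9, so closeness = 8/19.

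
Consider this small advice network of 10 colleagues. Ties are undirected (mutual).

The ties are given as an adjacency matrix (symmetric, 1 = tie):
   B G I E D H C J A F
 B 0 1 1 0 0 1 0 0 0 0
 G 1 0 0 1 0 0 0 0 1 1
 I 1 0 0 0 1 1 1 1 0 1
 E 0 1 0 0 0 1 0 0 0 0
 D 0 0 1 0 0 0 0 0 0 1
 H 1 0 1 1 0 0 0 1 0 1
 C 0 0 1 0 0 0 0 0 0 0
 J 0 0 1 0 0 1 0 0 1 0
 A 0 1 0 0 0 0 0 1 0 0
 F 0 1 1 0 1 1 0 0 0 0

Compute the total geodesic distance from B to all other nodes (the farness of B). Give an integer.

15

Distances from B: A:2, C:2, D:2, E:2, F:2, G:1, H:1, I:1, J:2.
Sum = 2 + 2 + 2 + 2 + 2 + 1 + 1 + 1 + 2 = 15.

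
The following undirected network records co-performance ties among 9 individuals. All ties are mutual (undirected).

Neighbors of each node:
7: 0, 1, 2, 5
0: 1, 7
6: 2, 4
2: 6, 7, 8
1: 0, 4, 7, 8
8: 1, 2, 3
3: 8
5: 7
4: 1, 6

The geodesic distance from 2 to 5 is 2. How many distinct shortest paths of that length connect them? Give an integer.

The shortest distance is 2, and the only length-2 path is 2–7–5. So there is exactly 1 shortest path.

1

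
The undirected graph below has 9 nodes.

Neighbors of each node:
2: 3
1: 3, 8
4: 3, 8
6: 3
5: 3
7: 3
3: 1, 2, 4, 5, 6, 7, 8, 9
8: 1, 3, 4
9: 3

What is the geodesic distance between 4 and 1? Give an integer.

2

One shortest route is 4 – 3 – 1, which uses 2 edges, and 4 and 1 are not directly tied, so nothing shorter exists. So d(4,1) = 2.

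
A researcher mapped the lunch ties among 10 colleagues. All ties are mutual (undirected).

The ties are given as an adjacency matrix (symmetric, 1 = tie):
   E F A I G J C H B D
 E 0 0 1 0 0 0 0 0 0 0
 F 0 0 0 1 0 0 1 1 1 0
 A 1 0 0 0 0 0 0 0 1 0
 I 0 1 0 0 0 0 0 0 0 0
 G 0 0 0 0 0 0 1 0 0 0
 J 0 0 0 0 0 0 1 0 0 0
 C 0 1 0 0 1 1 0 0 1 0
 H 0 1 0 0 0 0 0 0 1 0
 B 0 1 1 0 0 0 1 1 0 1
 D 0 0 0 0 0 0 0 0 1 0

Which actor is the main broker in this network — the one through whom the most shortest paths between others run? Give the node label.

B

Unnormalized betweenness of each node: A:8, B:43/2, C:15, D:0, E:0, F:19/2, G:0, H:0, I:0, J:0.
B has the largest value, 43/2, making it the main broker — the node through which the most shortest paths run.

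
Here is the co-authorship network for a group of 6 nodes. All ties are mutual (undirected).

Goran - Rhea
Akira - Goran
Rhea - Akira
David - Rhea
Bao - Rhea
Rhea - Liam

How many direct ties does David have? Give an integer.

David is directly tied to Rhea. That is 1 neighbor, so the degree of David is 1.

1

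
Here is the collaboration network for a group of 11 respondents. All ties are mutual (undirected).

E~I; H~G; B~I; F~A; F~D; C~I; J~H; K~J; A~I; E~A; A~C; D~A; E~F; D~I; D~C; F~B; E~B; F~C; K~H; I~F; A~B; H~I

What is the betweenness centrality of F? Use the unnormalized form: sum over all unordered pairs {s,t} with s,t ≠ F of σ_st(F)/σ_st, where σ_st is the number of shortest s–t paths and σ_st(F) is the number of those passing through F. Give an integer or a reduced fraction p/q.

4/3

Pairs whose geodesics pass through F — E–C: 1/3; E–D: 1/3; C–B: 1/3; D–B: 1/3.
All other pairs contribute 0.
Summing the contributions gives betweenness(F) = 4/3.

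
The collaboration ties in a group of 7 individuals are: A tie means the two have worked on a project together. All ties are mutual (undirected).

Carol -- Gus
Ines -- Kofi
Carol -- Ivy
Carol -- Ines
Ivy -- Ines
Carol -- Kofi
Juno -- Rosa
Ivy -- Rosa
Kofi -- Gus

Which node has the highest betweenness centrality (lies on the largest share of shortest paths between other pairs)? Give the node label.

Unnormalized betweenness of each node: Carol:5, Gus:0, Ines:3/2, Ivy:8, Juno:0, Kofi:1/2, Rosa:5.
Ivy has the largest value, 8, making it the main broker — the node through which the most shortest paths run.

Ivy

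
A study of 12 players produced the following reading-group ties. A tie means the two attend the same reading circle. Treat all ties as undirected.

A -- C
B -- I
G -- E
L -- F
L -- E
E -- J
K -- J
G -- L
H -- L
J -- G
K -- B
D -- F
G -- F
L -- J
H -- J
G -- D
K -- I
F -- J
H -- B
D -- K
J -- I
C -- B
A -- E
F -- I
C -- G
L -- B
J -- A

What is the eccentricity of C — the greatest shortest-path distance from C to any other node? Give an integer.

2

Distances from C: A:1, B:1, D:2, E:2, F:2, G:1, H:2, I:2, J:2, K:2, L:2.
The largest is 2 (to I, L, H, K, J, E, D, and F), so the eccentricity of C is 2.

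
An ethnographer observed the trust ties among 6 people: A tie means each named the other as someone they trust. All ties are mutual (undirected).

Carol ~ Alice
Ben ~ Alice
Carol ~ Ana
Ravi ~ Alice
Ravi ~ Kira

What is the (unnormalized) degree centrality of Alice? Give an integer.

Alice is directly tied to Ben, Carol, and Ravi. That is 3 neighbors, so the degree of Alice is 3.

3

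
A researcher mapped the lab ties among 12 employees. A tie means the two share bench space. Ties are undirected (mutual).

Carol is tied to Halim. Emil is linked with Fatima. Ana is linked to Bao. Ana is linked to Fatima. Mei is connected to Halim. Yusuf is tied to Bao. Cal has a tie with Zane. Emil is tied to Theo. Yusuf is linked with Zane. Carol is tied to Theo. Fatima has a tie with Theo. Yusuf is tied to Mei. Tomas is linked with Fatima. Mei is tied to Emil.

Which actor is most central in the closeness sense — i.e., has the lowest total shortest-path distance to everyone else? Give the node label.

Mei

Farness (sum of distances to all others) for each node — Ana:27, Bao:27, Cal:42, Carol:30, Emil:23, Fatima:25, Halim:29, Mei:22, Theo:26, Tomas:35, Yusuf:24, Zane:32.
The smallest farness is 22, for Mei, so Mei has the highest closeness.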